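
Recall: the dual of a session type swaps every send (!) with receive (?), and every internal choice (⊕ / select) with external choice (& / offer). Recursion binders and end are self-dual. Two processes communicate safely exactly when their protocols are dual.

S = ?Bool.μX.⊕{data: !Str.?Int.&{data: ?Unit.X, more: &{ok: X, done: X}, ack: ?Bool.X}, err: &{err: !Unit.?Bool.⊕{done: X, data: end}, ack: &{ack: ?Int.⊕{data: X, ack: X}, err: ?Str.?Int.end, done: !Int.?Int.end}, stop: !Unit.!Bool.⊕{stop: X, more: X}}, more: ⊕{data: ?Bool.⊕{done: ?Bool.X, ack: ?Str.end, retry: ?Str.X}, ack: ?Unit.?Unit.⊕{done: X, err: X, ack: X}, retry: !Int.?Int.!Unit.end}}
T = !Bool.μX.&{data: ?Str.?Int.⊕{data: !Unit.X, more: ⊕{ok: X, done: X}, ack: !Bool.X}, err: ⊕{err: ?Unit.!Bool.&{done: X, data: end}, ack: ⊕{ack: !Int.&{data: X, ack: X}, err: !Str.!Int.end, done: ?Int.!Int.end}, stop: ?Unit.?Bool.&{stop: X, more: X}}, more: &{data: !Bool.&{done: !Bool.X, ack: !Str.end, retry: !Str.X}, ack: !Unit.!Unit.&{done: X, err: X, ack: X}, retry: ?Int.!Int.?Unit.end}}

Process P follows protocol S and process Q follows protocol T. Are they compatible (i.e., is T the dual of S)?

?Bool | !Bool  ok
  μX | μX  ok (rec unchanged)
    ⊕{data,err,more} | &{data,err,more}  ok same labels
      [data]
        !Str | ?Str  ok
          ?Int | ?Int  ✗ same direction on both sides — not dual

NO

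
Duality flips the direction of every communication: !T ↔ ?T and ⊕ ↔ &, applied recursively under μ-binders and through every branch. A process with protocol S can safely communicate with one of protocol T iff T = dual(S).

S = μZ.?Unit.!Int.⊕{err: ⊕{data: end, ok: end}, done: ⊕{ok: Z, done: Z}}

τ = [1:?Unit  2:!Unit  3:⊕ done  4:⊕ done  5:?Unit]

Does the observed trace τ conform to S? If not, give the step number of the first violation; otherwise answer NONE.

2

step 1: ?Unit  match  state: !Int.⊕{err: ⊕{data: end, ok: end}, done: ⊕{ok: μZ.…, done: μZ.…}}
step 2: got !Unit, protocol expects !Int  ✗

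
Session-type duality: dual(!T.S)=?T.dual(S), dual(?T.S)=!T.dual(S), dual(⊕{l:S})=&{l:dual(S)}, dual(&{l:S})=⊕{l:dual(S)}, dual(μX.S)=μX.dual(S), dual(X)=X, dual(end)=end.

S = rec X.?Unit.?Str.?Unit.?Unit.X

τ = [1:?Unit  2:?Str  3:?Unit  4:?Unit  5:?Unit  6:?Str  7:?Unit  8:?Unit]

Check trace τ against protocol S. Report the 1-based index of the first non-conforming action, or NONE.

NONE

[1] ?Unit  ✓  cont: ?Str.?Unit.?Unit.rec X.…
[2] ?Str  ✓  cont: ?Unit.?Unit.rec X.…
[3] ?Unit  ✓  cont: ?Unit.rec X.…
[4] ?Unit  ✓  cont: rec X.…
[5] ?Unit  ✓  cont: ?Str.?Unit.?Unit.rec X.…
[6] ?Str  ✓  cont: ?Unit.?Unit.rec X.…
[7] ?Unit  ✓  cont: ?Unit.rec X.…
[8] ?Unit  ✓  cont: rec X.…
all 8 steps conform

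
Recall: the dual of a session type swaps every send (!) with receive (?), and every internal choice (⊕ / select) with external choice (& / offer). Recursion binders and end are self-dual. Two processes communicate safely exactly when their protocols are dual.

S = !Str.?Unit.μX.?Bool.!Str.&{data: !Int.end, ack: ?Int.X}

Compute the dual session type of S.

?Str.!Unit.μX.!Bool.?Str.⊕{data: ?Int.end, ack: !Int.X}

!Str → ?Str
  ?Unit → !Unit
    μX → μX  (binder kept)
      ?Bool → !Bool
        !Str → ?Str
          &{data,ack} → ⊕{data,ack}  (&→⊕)
            case data:
              !Int → ?Int
                end ↦ end
            case ack:
              ?Int → !Int
                X ↦ X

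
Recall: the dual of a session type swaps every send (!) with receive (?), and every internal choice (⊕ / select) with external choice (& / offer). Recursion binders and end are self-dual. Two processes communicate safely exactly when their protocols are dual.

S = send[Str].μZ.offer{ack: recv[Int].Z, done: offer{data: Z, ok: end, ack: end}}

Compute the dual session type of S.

recv[Str].μZ.select{ack: send[Int].Z, done: select{data: Z, ok: end, ack: end}}

send[Str] → recv[Str]
  μZ → μZ  (rec unchanged)
    offer{ack,done} → select{ack,done}  (offer→select)
      • ack:
        recv[Int] → send[Int]
          Z self-dual
      • done:
        offer{data,ok,ack} → select{data,ok,ack}  (offer→select)
          • data:
            Z self-dual
          • ok:
            end self-dual
          • ack:
            end self-dual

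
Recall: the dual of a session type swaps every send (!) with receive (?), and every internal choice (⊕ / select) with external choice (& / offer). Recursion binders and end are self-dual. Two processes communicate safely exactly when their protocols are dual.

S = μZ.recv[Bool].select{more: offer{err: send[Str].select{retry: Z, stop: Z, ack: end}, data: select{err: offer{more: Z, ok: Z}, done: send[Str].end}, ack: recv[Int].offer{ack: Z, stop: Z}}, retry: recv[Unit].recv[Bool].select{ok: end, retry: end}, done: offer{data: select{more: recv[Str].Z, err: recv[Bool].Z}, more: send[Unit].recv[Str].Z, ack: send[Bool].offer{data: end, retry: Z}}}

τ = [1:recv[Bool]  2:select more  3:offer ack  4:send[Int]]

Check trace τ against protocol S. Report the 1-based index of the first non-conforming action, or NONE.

4

@1 recv[Bool]  ok  cont: select{more: offer{err: send[Str].select{retry: μZ.…, stop: μZ.…, ack: end}, data: select{err: offer{more: μZ.…, ok: μZ.…}, done: send[Str].end}, ack: recv[Int].offer{ack: μZ.…, stop: μZ.…}}, retry: recv[Unit].recv[Bool].select{ok: end, retry: end}, done: offer{data: select{more: recv[Str].μZ.…, err: recv[Bool].μZ.…}, more: send[Unit].recv[Str].μZ.…, ack: send[Bool].offer{data: end, retry: μZ.…}}}
@2 select more  ok  cont: offer{err: send[Str].select{retry: μZ.…, stop: μZ.…, ack: end}, data: select{err: offer{more: μZ.…, ok: μZ.…}, done: send[Str].end}, ack: recv[Int].offer{ack: μZ.…, stop: μZ.…}}
@3 offer ack  ok  cont: recv[Int].offer{ack: μZ.…, stop: μZ.…}
@4 got send[Int], protocol expects recv[Int]  ✗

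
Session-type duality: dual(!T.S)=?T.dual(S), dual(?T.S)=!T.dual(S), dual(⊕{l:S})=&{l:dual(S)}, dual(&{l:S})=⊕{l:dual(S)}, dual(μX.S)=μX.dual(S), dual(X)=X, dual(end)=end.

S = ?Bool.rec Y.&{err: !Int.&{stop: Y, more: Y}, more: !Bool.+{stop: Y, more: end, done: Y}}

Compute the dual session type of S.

?Bool = !Bool
  rec Y = rec Y  (μ self-dual)
    &{err,more} = +{err,more}  (offer→select)
      case err:
        !Int = ?Int
          &{stop,more} = +{stop,more}  (offer→select)
            case stop:
              dual(Y) = Y
            case more:
              dual(Y) = Y
      case more:
        !Bool = ?Bool
          +{stop,more,done} = &{stop,more,done}  (internal→external)
            case stop:
              dual(Y) = Y
            case more:
              dual(end) = end
            case done:
              dual(Y) = Y

!Bool.rec Y.+{err: ?Int.+{stop: Y, more: Y}, more: ?Bool.&{stop: Y, more: end, done: Y}}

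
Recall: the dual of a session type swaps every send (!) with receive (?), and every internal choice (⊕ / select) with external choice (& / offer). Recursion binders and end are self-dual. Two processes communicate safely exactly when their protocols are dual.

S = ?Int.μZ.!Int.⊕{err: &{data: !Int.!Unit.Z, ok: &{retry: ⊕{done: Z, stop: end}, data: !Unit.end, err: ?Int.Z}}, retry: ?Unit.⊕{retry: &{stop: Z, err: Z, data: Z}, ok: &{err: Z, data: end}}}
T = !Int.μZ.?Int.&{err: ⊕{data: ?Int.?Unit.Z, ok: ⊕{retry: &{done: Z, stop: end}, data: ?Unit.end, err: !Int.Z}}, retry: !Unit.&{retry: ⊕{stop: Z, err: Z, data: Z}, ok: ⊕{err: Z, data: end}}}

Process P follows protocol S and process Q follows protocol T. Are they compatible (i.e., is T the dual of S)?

?Int vs !Int  match
  μZ vs μZ  match (rec unchanged)
    !Int vs ?Int  match
      ⊕{err,retry} vs &{err,retry}  match same labels
        [err]
          &{data,ok} vs ⊕{data,ok}  match same labels
            [data]
              !Int vs ?Int  match
                !Unit vs ?Unit  match
                  Z vs Z  match
            [ok]
              &{retry,data,err} vs ⊕{retry,data,err}  match same labels
                [retry]
                  ⊕{done,stop} vs &{done,stop}  match same labels
                    [done]
                      Z vs Z  match
                    [stop]
                      end vs end  match
                [data]
                  !Unit vs ?Unit  match
                    end vs end  match
                [err]
                  ?Int vs !Int  match
                    Z vs Z  match
        [retry]
          ?Unit vs !Unit  match
            ⊕{retry,ok} vs &{retry,ok}  match same labels
              [retry]
                &{stop,err,data} vs ⊕{stop,err,data}  match same labels
                  [stop]
                    Z vs Z  match
                  [err]
                    Z vs Z  match
                  [data]
                    Z vs Z  match
              [ok]
                &{err,data} vs ⊕{err,data}  match same labels
                  [err]
                    Z vs Z  match
                  [data]
                    end vs end  match

YES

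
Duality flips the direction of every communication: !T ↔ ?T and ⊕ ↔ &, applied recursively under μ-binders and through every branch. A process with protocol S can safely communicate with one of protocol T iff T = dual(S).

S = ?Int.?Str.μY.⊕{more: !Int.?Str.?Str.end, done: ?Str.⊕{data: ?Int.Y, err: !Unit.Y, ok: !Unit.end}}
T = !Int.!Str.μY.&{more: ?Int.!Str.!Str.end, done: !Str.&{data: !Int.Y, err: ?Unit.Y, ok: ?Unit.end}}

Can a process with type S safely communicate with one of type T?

?Int ‖ !Int  ✓
  ?Str ‖ !Str  ✓
    μY ‖ μY  ✓ (μ self-dual)
      ⊕{more,done} ‖ &{more,done}  ✓ label sets agree
        case more:
          !Int ‖ ?Int  ✓
            ?Str ‖ !Str  ✓
              ?Str ‖ !Str  ✓
                end ‖ end  ✓
        case done:
          ?Str ‖ !Str  ✓
            ⊕{data,err,ok} ‖ &{data,err,ok}  ✓ label sets agree
              case data:
                ?Int ‖ !Int  ✓
                  Y ‖ Y  ✓
              case err:
                !Unit ‖ ?Unit  ✓
                  Y ‖ Y  ✓
              case ok:
                !Unit ‖ ?Unit  ✓
                  end ‖ end  ✓

YES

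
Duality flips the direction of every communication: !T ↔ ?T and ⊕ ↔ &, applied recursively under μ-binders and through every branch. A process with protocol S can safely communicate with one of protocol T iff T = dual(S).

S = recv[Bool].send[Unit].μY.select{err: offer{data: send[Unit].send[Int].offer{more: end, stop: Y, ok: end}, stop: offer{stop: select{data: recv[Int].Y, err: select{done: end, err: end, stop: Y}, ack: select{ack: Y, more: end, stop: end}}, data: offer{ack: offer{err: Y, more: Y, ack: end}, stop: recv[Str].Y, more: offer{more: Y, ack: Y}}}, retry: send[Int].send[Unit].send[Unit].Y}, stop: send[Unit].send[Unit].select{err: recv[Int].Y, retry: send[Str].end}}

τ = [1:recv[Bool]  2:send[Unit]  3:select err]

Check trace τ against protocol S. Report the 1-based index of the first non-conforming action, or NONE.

NONE

@1 recv[Bool]  ✓  now at send[Unit].μY.…
@2 send[Unit]  ✓  now at μY.…
@3 select err  ✓  now at offer{data: send[Unit].send[Int].offer{more: end, stop: μY.…, ok: end}, stop: offer{stop: select{data: recv[Int].μY.…, err: select{done: end, err: end, stop: μY.…}, ack: select{ack: μY.…, more: end, stop: end}}, data: offer{ack: offer{err: μY.…, more: μY.…, ack: end}, stop: recv[Str].μY.…, more: offer{more: μY.…, ack: μY.…}}}, retry: send[Int].send[Unit].send[Unit].μY.…}
τ conforms to S (length 3)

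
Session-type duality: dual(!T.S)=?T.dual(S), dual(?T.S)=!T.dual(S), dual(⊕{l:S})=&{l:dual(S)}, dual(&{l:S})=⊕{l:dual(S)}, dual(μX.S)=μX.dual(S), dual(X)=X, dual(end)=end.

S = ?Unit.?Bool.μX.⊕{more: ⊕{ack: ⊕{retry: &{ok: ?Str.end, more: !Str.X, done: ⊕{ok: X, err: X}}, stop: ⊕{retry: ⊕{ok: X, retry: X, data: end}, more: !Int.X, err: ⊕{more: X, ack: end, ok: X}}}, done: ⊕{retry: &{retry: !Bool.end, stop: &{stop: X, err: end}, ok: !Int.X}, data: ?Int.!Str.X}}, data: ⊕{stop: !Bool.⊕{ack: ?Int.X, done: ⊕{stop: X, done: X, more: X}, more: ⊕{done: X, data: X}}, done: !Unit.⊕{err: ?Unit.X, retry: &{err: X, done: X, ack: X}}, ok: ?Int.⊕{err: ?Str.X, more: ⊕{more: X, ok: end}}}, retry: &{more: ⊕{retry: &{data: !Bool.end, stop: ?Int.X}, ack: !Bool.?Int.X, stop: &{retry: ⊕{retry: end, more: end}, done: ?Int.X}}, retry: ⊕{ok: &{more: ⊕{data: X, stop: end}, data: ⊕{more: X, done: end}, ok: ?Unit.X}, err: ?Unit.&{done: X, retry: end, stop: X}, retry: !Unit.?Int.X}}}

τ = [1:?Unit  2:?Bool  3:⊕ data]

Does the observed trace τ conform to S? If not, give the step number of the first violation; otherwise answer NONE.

step 1: ?Unit  ✓  residual = ?Bool.μX.…
step 2: ?Bool  ✓  residual = μX.…
step 3: ⊕ data  ✓  residual = ⊕{stop: !Bool.⊕{ack: ?Int.μX.…, done: ⊕{stop: μX.…, done: μX.…, more: μX.…}, more: ⊕{done: μX.…, data: μX.…}}, done: !Unit.⊕{err: ?Unit.μX.…, retry: &{err: μX.…, done: μX.…, ack: μX.…}}, ok: ?Int.⊕{err: ?Str.μX.…, more: ⊕{more: μX.…, ok: end}}}
τ conforms to S (length 3)

NONE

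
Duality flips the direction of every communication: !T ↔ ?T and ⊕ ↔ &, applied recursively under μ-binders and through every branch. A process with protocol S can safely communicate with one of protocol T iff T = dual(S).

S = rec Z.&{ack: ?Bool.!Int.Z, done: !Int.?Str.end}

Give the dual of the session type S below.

rec Z → rec Z  (rec unchanged)
  &{ack,done} → +{ack,done}  (external→internal)
    [ack]
      ?Bool → !Bool
        !Int → ?Int
          Z ↦ Z
    [done]
      !Int → ?Int
        ?Str → !Str
          end ↦ end

rec Z.+{ack: !Bool.?Int.Z, done: ?Int.!Str.end}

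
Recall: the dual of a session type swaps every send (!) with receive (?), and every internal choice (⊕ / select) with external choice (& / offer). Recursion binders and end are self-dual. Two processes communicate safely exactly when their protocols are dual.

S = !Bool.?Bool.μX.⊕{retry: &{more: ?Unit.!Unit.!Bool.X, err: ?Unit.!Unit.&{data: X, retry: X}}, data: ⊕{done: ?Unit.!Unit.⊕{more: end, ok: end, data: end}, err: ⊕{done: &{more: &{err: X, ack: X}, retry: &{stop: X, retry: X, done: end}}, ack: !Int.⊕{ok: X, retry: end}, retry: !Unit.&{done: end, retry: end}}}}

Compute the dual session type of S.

!Bool = ?Bool
  ?Bool = !Bool
    μX = μX  (rec unchanged)
      ⊕{retry,data} = &{retry,data}  (⊕→&)
        [retry]
          &{more,err} = ⊕{more,err}  (offer→select)
            [more]
              ?Unit = !Unit
                !Unit = ?Unit
                  !Bool = ?Bool
                    X ↦ X
            [err]
              ?Unit = !Unit
                !Unit = ?Unit
                  &{data,retry} = ⊕{data,retry}  (offer→select)
                    [data]
                      X ↦ X
                    [retry]
                      X ↦ X
        [data]
          ⊕{done,err} = &{done,err}  (⊕→&)
            [done]
              ?Unit = !Unit
                !Unit = ?Unit
                  ⊕{more,ok,data} = &{more,ok,data}  (⊕→&)
                    [more]
                      end ↦ end
                    [ok]
                      end ↦ end
                    [data]
                      end ↦ end
            [err]
              ⊕{done,ack,retry} = &{done,ack,retry}  (⊕→&)
                [done]
                  &{more,retry} = ⊕{more,retry}  (offer→select)
                    [more]
                      &{err,ack} = ⊕{err,ack}  (offer→select)
                        [err]
                          X ↦ X
                        [ack]
                          X ↦ X
                    [retry]
                      &{stop,retry,done} = ⊕{stop,retry,done}  (offer→select)
                        [stop]
                          X ↦ X
                        [retry]
                          X ↦ X
                        [done]
                          end ↦ end
                [ack]
                  !Int = ?Int
                    ⊕{ok,retry} = &{ok,retry}  (⊕→&)
                      [ok]
                        X ↦ X
                      [retry]
                        end ↦ end
                [retry]
                  !Unit = ?Unit
                    &{done,retry} = ⊕{done,retry}  (offer→select)
                      [done]
                        end ↦ end
                      [retry]
                        end ↦ end

?Bool.!Bool.μX.&{retry: ⊕{more: !Unit.?Unit.?Bool.X, err: !Unit.?Unit.⊕{data: X, retry: X}}, data: &{done: !Unit.?Unit.&{more: end, ok: end, data: end}, err: &{done: ⊕{more: ⊕{err: X, ack: X}, retry: ⊕{stop: X, retry: X, done: end}}, ack: ?Int.&{ok: X, retry: end}, retry: ?Unit.⊕{done: end, retry: end}}}}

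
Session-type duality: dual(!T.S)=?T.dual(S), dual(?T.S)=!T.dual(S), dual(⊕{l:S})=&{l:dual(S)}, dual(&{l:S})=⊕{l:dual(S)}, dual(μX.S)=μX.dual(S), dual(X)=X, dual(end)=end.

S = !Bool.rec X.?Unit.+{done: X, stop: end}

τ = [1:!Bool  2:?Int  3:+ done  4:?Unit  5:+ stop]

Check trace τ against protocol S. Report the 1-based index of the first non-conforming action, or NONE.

2

@1 !Bool  ✓  state: rec X.…
@2 got ?Int, protocol expects ?Unit  ✗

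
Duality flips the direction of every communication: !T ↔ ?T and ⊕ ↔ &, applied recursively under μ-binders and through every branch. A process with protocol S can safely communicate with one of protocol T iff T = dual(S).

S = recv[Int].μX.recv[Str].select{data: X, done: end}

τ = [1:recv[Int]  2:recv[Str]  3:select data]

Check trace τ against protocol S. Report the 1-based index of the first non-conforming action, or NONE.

[1] recv[Int]  ✓  now at μX.…
[2] recv[Str]  ✓  now at select{data: μX.…, done: end}
[3] select data  ✓  now at μX.…
trace exhausted — no violation

NONE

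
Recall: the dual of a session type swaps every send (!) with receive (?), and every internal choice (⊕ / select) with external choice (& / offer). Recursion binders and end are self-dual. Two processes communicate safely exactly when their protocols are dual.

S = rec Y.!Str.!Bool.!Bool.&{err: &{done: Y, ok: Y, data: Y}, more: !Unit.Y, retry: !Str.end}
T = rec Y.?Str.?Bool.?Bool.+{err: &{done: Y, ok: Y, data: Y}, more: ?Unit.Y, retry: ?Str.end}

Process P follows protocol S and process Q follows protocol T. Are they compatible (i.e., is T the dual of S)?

NO

rec Y ‖ rec Y  ok (binder kept)
  !Str ‖ ?Str  ok
    !Bool ‖ ?Bool  ok
      !Bool ‖ ?Bool  ok
        &{err,more,retry} ‖ +{err,more,retry}  ok labels match
          [err]
            &{done,ok,data} ‖ &{done,ok,data}  ✗ choice polarity not flipped — not dual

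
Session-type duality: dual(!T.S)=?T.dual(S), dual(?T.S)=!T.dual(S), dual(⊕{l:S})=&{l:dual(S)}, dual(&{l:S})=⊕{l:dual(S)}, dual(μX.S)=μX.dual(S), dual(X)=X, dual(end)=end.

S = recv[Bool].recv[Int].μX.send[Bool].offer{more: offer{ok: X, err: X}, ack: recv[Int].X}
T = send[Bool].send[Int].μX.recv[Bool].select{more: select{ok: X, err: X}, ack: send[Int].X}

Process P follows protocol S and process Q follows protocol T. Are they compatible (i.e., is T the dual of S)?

YES

recv[Bool] ‖ send[Bool]  match
  recv[Int] ‖ send[Int]  match
    μX ‖ μX  match (binder kept)
      send[Bool] ‖ recv[Bool]  match
        offer{more,ack} ‖ select{more,ack}  match label sets agree
          • more:
            offer{ok,err} ‖ select{ok,err}  match label sets agree
              • ok:
                X ‖ X  match
              • err:
                X ‖ X  match
          • ack:
            recv[Int] ‖ send[Int]  match
              X ‖ X  match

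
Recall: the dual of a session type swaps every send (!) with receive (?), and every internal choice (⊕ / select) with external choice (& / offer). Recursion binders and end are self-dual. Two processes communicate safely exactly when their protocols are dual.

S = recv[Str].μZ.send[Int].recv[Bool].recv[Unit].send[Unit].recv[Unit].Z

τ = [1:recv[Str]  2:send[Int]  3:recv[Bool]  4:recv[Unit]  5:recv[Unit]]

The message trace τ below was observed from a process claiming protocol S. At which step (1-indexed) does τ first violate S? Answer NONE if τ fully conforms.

5

step 1: recv[Str]  match  now at μZ.…
step 2: send[Int]  match  now at recv[Bool].recv[Unit].send[Unit].recv[Unit].μZ.…
step 3: recv[Bool]  match  now at recv[Unit].send[Unit].recv[Unit].μZ.…
step 4: recv[Unit]  match  now at send[Unit].recv[Unit].μZ.…
step 5: got recv[Unit], protocol expects send[Unit]  ✗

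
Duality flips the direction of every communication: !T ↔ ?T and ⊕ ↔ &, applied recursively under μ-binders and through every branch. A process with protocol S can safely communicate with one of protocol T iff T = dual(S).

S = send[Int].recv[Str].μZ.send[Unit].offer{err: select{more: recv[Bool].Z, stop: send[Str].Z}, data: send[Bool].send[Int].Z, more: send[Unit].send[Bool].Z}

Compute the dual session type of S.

recv[Int].send[Str].μZ.recv[Unit].select{err: offer{more: send[Bool].Z, stop: recv[Str].Z}, data: recv[Bool].recv[Int].Z, more: recv[Unit].recv[Bool].Z}

send[Int] = recv[Int]
  recv[Str] = send[Str]
    μZ = μZ  (binder kept)
      send[Unit] = recv[Unit]
        offer{err,data,more} = select{err,data,more}  (external→internal)
          • err:
            select{more,stop} = offer{more,stop}  (select→offer)
              • more:
                recv[Bool] = send[Bool]
                  dual(Z) = Z
              • stop:
                send[Str] = recv[Str]
                  dual(Z) = Z
          • data:
            send[Bool] = recv[Bool]
              send[Int] = recv[Int]
                dual(Z) = Z
          • more:
            send[Unit] = recv[Unit]
              send[Bool] = recv[Bool]
                dual(Z) = Z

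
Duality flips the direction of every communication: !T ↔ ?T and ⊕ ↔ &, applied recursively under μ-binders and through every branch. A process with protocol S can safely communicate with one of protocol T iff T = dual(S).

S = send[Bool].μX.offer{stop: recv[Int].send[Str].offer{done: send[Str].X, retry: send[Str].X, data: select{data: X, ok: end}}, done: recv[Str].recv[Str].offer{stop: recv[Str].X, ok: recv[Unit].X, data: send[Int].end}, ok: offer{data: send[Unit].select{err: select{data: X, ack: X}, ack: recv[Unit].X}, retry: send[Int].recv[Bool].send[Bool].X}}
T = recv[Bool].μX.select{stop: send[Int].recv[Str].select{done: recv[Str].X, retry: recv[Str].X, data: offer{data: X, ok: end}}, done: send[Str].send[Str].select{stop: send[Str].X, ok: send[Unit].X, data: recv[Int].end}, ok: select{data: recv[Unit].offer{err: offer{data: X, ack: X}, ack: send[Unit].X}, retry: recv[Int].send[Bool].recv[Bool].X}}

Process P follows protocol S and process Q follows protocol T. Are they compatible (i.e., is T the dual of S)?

send[Bool] | recv[Bool]  ✓
  μX | μX  ✓ (rec unchanged)
    offer{stop,done,ok} | select{stop,done,ok}  ✓ labels match
      • stop:
        recv[Int] | send[Int]  ✓
          send[Str] | recv[Str]  ✓
            offer{done,retry,data} | select{done,retry,data}  ✓ labels match
              • done:
                send[Str] | recv[Str]  ✓
                  X | X  ✓
              • retry:
                send[Str] | recv[Str]  ✓
                  X | X  ✓
              • data:
                select{data,ok} | offer{data,ok}  ✓ labels match
                  • data:
                    X | X  ✓
                  • ok:
                    end | end  ✓
      • done:
        recv[Str] | send[Str]  ✓
          recv[Str] | send[Str]  ✓
            offer{stop,ok,data} | select{stop,ok,data}  ✓ labels match
              • stop:
                recv[Str] | send[Str]  ✓
                  X | X  ✓
              • ok:
                recv[Unit] | send[Unit]  ✓
                  X | X  ✓
              • data:
                send[Int] | recv[Int]  ✓
                  end | end  ✓
      • ok:
        offer{data,retry} | select{data,retry}  ✓ labels match
          • data:
            send[Unit] | recv[Unit]  ✓
              select{err,ack} | offer{err,ack}  ✓ labels match
                • err:
                  select{data,ack} | offer{data,ack}  ✓ labels match
                    • data:
                      X | X  ✓
                    • ack:
                      X | X  ✓
                • ack:
                  recv[Unit] | send[Unit]  ✓
                    X | X  ✓
          • retry:
            send[Int] | recv[Int]  ✓
              recv[Bool] | send[Bool]  ✓
                send[Bool] | recv[Bool]  ✓
                  X | X  ✓

YES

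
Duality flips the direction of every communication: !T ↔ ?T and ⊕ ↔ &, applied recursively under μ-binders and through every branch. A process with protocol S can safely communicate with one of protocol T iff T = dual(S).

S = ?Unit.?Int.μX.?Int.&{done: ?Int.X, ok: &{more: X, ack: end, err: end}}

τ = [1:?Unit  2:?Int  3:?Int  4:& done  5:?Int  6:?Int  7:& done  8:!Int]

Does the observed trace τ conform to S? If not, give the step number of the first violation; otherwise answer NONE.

[1] ?Unit  ✓  state: ?Int.μX.…
[2] ?Int  ✓  state: μX.…
[3] ?Int  ✓  state: &{done: ?Int.μX.…, ok: &{more: μX.…, ack: end, err: end}}
[4] & done  ✓  state: ?Int.μX.…
[5] ?Int  ✓  state: μX.…
[6] ?Int  ✓  state: &{done: ?Int.μX.…, ok: &{more: μX.…, ack: end, err: end}}
[7] & done  ✓  state: ?Int.μX.…
[8] got !Int, protocol expects ?Int  ✗

8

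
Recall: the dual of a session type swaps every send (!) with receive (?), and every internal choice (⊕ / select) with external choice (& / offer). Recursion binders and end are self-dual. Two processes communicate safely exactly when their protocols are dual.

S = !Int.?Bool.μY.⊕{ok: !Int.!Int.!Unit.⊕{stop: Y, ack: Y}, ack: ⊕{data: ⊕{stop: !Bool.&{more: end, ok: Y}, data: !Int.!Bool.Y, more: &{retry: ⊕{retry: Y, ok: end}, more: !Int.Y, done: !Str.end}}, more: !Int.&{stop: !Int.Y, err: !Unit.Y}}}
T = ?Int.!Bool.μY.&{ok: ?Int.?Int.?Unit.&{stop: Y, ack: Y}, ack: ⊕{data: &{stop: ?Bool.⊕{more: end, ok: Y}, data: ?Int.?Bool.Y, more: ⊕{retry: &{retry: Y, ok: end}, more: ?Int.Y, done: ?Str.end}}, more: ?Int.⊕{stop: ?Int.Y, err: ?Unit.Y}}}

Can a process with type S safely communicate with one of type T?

NO

!Int | ?Int  match
  ?Bool | !Bool  match
    μY | μY  match (rec unchanged)
      ⊕{ok,ack} | &{ok,ack}  match labels match
        • ok:
          !Int | ?Int  match
            !Int | ?Int  match
              !Unit | ?Unit  match
                ⊕{stop,ack} | &{stop,ack}  match labels match
                  • stop:
                    Y | Y  match
                  • ack:
                    Y | Y  match
        • ack:
          ⊕{data,more} | ⊕{data,more}  ✗ choice polarity not flipped — not dual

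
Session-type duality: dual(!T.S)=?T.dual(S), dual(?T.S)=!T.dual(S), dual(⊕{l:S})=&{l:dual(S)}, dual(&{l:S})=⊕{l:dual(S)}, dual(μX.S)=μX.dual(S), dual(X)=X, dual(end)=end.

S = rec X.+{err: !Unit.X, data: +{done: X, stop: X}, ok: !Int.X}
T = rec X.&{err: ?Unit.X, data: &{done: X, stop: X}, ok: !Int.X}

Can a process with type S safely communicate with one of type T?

NO

rec X vs rec X  ✓ (binder kept)
  +{err,data,ok} vs &{err,data,ok}  ✓ same labels
    • err:
      !Unit vs ?Unit  ✓
        X vs X  ✓
    • data:
      +{done,stop} vs &{done,stop}  ✓ same labels
        • done:
          X vs X  ✓
        • stop:
          X vs X  ✓
    • ok:
      !Int vs !Int  ✗ same direction on both sides — not dual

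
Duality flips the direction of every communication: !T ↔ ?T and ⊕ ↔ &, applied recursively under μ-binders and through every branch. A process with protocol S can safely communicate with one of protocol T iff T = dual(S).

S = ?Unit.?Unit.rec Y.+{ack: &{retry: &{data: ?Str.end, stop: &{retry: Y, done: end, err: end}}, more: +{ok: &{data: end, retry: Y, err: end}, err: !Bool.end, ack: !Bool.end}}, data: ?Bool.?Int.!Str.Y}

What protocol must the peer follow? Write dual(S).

?Unit ↦ !Unit
  ?Unit ↦ !Unit
    rec Y ↦ rec Y  (binder kept)
      +{ack,data} ↦ &{ack,data}  (internal→external)
        • ack:
          &{retry,more} ↦ +{retry,more}  (&→⊕)
            • retry:
              &{data,stop} ↦ +{data,stop}  (&→⊕)
                • data:
                  ?Str ↦ !Str
                    dual(end) = end
                • stop:
                  &{retry,done,err} ↦ +{retry,done,err}  (&→⊕)
                    • retry:
                      dual(Y) = Y
                    • done:
                      dual(end) = end
                    • err:
                      dual(end) = end
            • more:
              +{ok,err,ack} ↦ &{ok,err,ack}  (internal→external)
                • ok:
                  &{data,retry,err} ↦ +{data,retry,err}  (&→⊕)
                    • data:
                      dual(end) = end
                    • retry:
                      dual(Y) = Y
                    • err:
                      dual(end) = end
                • err:
                  !Bool ↦ ?Bool
                    dual(end) = end
                • ack:
                  !Bool ↦ ?Bool
                    dual(end) = end
        • data:
          ?Bool ↦ !Bool
            ?Int ↦ !Int
              !Str ↦ ?Str
                dual(Y) = Y

!Unit.!Unit.rec Y.&{ack: +{retry: +{data: !Str.end, stop: +{retry: Y, done: end, err: end}}, more: &{ok: +{data: end, retry: Y, err: end}, err: ?Bool.end, ack: ?Bool.end}}, data: !Bool.!Int.?Str.Y}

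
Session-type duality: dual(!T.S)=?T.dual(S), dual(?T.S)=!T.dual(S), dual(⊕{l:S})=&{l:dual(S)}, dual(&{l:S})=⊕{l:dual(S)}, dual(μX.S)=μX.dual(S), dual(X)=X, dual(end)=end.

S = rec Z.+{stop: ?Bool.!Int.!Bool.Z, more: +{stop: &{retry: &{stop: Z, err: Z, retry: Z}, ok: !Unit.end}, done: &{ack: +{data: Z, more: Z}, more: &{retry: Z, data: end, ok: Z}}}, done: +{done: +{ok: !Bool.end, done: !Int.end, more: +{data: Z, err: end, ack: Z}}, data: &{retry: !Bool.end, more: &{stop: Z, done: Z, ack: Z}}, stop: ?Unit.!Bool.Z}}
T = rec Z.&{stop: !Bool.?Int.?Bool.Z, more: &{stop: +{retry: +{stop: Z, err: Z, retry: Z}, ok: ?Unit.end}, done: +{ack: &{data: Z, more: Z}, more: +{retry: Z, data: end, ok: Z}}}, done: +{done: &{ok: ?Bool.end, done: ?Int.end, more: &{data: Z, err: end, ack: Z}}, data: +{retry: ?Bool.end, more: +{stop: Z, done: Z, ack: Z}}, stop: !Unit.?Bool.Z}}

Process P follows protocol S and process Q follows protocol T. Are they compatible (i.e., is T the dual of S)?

NO

rec Z ‖ rec Z  ok (μ self-dual)
  +{stop,more,done} ‖ &{stop,more,done}  ok label sets agree
    • stop:
      ?Bool ‖ !Bool  ok
        !Int ‖ ?Int  ok
          !Bool ‖ ?Bool  ok
            Z ‖ Z  ok
    • more:
      +{stop,done} ‖ &{stop,done}  ok label sets agree
        • stop:
          &{retry,ok} ‖ +{retry,ok}  ok label sets agree
            • retry:
              &{stop,err,retry} ‖ +{stop,err,retry}  ok label sets agree
                • stop:
                  Z ‖ Z  ok
                • err:
                  Z ‖ Z  ok
                • retry:
                  Z ‖ Z  ok
            • ok:
              !Unit ‖ ?Unit  ok
                end ‖ end  ok
        • done:
          &{ack,more} ‖ +{ack,more}  ok label sets agree
            • ack:
              +{data,more} ‖ &{data,more}  ok label sets agree
                • data:
                  Z ‖ Z  ok
                • more:
                  Z ‖ Z  ok
            • more:
              &{retry,data,ok} ‖ +{retry,data,ok}  ok label sets agree
                • retry:
                  Z ‖ Z  ok
                • data:
                  end ‖ end  ok
                • ok:
                  Z ‖ Z  ok
    • done:
      +{done,data,stop} ‖ +{done,data,stop}  ✗ choice polarity not flipped — not dual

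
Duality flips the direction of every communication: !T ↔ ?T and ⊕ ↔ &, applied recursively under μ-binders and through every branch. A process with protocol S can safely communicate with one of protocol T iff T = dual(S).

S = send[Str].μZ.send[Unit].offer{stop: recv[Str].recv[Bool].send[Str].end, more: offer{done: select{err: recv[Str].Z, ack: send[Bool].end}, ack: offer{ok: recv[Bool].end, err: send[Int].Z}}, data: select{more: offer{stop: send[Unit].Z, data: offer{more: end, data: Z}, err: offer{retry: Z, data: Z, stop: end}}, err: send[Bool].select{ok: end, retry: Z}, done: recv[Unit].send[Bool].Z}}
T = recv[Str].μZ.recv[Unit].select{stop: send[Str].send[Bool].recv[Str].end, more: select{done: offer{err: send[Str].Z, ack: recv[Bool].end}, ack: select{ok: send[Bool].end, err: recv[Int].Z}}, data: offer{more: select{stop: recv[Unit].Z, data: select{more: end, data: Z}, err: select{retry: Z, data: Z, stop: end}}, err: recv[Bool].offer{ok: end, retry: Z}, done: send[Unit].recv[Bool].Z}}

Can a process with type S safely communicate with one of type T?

send[Str] | recv[Str]  ok
  μZ | μZ  ok (binder kept)
    send[Unit] | recv[Unit]  ok
      offer{stop,more,data} | select{stop,more,data}  ok same labels
        case stop:
          recv[Str] | send[Str]  ok
            recv[Bool] | send[Bool]  ok
              send[Str] | recv[Str]  ok
                end | end  ok
        case more:
          offer{done,ack} | select{done,ack}  ok same labels
            case done:
              select{err,ack} | offer{err,ack}  ok same labels
                case err:
                  recv[Str] | send[Str]  ok
                    Z | Z  ok
                case ack:
                  send[Bool] | recv[Bool]  ok
                    end | end  ok
            case ack:
              offer{ok,err} | select{ok,err}  ok same labels
                case ok:
                  recv[Bool] | send[Bool]  ok
                    end | end  ok
                case err:
                  send[Int] | recv[Int]  ok
                    Z | Z  ok
        case data:
          select{more,err,done} | offer{more,err,done}  ok same labels
            case more:
              offer{stop,data,err} | select{stop,data,err}  ok same labels
                case stop:
                  send[Unit] | recv[Unit]  ok
                    Z | Z  ok
                case data:
                  offer{more,data} | select{more,data}  ok same labels
                    case more:
                      end | end  ok
                    case data:
                      Z | Z  ok
                case err:
                  offer{retry,data,stop} | select{retry,data,stop}  ok same labels
                    case retry:
                      Z | Z  ok
                    case data:
                      Z | Z  ok
                    case stop:
                      end | end  ok
            case err:
              send[Bool] | recv[Bool]  ok
                select{ok,retry} | offer{ok,retry}  ok same labels
                  case ok:
                    end | end  ok
                  case retry:
                    Z | Z  ok
            case done:
              recv[Unit] | send[Unit]  ok
                send[Bool] | recv[Bool]  ok
                  Z | Z  ok

YES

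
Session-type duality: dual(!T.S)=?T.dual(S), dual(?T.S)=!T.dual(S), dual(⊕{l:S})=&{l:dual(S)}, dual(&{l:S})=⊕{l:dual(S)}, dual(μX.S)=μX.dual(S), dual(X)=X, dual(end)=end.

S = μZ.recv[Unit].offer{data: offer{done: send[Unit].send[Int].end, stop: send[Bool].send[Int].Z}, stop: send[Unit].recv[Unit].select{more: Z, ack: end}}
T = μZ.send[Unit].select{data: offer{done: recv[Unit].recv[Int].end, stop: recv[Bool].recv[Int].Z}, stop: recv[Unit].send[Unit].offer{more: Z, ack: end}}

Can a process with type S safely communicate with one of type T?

μZ ‖ μZ  ✓ (μ self-dual)
  recv[Unit] ‖ send[Unit]  ✓
    offer{data,stop} ‖ select{data,stop}  ✓ labels match
      [data]
        offer{done,stop} ‖ offer{done,stop}  ✗ choice polarity not flipped — not dual

NO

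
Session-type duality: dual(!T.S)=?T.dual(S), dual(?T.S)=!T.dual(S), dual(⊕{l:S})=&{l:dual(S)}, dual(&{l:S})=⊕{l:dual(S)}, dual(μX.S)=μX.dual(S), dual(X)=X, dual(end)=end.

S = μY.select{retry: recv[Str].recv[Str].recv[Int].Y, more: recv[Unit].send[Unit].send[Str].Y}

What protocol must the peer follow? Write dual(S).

μY → μY  (μ self-dual)
  select{retry,more} → offer{retry,more}  (internal→external)
    • retry:
      recv[Str] → send[Str]
        recv[Str] → send[Str]
          recv[Int] → send[Int]
            Y ↦ Y
    • more:
      recv[Unit] → send[Unit]
        send[Unit] → recv[Unit]
          send[Str] → recv[Str]
            Y ↦ Y

μY.offer{retry: send[Str].send[Str].send[Int].Y, more: send[Unit].recv[Unit].recv[Str].Y}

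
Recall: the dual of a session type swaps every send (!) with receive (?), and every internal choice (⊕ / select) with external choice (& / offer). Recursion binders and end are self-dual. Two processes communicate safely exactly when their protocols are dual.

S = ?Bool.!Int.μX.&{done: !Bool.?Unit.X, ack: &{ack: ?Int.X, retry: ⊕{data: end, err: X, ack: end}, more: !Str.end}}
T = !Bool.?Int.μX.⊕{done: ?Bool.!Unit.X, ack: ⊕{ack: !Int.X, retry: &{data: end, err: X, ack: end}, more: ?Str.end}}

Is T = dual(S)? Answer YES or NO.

?Bool | !Bool  ✓
  !Int | ?Int  ✓
    μX | μX  ✓ (μ self-dual)
      &{done,ack} | ⊕{done,ack}  ✓ same labels
        case done:
          !Bool | ?Bool  ✓
            ?Unit | !Unit  ✓
              X | X  ✓
        case ack:
          &{ack,retry,more} | ⊕{ack,retry,more}  ✓ same labels
            case ack:
              ?Int | !Int  ✓
                X | X  ✓
            case retry:
              ⊕{data,err,ack} | &{data,err,ack}  ✓ same labels
                case data:
                  end | end  ✓
                case err:
                  X | X  ✓
                case ack:
                  end | end  ✓
            case more:
              !Str | ?Str  ✓
                end | end  ✓

YES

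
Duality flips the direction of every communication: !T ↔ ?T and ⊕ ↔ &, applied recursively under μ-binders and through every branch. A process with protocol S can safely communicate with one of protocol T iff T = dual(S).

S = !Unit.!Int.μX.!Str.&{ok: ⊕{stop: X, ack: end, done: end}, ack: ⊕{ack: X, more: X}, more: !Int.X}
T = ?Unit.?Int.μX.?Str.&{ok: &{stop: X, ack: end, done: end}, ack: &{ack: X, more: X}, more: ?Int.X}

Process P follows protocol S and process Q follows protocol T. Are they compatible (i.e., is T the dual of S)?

NO

!Unit vs ?Unit  match
  !Int vs ?Int  match
    μX vs μX  match (rec unchanged)
      !Str vs ?Str  match
        &{ok,ack,more} vs &{ok,ack,more}  ✗ choice polarity not flipped — not dual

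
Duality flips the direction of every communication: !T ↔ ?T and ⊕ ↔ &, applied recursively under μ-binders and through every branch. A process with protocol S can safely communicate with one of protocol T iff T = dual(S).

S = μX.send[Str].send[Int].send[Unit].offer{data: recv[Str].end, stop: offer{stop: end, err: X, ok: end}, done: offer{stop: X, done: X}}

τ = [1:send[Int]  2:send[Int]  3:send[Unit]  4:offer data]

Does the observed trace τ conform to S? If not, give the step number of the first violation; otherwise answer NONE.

step 1: got send[Int], protocol expects send[Str]  ✗

1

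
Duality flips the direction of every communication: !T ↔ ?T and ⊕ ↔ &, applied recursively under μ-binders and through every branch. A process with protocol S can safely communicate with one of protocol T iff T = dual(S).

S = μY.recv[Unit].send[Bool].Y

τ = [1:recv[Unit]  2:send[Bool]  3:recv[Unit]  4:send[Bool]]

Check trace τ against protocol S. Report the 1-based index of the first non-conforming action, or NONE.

NONE

@1 recv[Unit]  ✓  now at send[Bool].μY.…
@2 send[Bool]  ✓  now at μY.…
@3 recv[Unit]  ✓  now at send[Bool].μY.…
@4 send[Bool]  ✓  now at μY.…
all 4 steps conform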